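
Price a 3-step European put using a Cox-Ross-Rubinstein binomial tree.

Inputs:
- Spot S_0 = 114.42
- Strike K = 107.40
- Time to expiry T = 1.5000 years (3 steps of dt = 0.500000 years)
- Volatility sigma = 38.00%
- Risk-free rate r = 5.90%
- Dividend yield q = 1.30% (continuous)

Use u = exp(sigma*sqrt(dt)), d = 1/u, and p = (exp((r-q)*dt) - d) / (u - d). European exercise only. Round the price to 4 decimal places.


Answer: Price = V(0,0) = 14.5705

Derivation:
dt = T/N = 0.500000
u = exp(sigma*sqrt(dt)) = 1.308263; d = 1/u = 0.764372
p = (exp((r-q)*dt) - d) / (u - d) = 0.476004
Discount per step: exp(-r*dt) = 0.970931
Stock lattice S(k, i) with i counting down-moves:
  k=0: S(0,0) = 114.4200
  k=1: S(1,0) = 149.6915; S(1,1) = 87.4595
  k=2: S(2,0) = 195.8359; S(2,1) = 114.4200; S(2,2) = 66.8516
  k=3: S(3,0) = 256.2049; S(3,1) = 149.6915; S(3,2) = 87.4595; S(3,3) = 51.0995
Terminal payoffs V(N, i) = max(K - S_T, 0):
  V(3,0) = 0.000000; V(3,1) = 0.000000; V(3,2) = 19.940545; V(3,3) = 56.300528
Backward induction: V(k, i) = exp(-r*dt) * [p * V(k+1, i) + (1-p) * V(k+1, i+1)].
  V(2,0) = exp(-r*dt) * [p*0.000000 + (1-p)*0.000000] = 0.000000
  V(2,1) = exp(-r*dt) * [p*0.000000 + (1-p)*19.940545] = 10.145028
  V(2,2) = exp(-r*dt) * [p*19.940545 + (1-p)*56.300528] = 37.859536
  V(1,0) = exp(-r*dt) * [p*0.000000 + (1-p)*10.145028] = 5.161424
  V(1,1) = exp(-r*dt) * [p*10.145028 + (1-p)*37.859536] = 23.950261
  V(0,0) = exp(-r*dt) * [p*5.161424 + (1-p)*23.950261] = 14.570467


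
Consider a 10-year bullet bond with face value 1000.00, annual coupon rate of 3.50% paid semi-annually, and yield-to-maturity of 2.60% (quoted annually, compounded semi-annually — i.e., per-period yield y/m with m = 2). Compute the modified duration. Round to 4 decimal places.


Answer: Modified duration = 8.4795

Derivation:
Coupon per period c = face * coupon_rate / m = 17.500000
Periods per year m = 2; per-period yield y/m = 0.013000
Number of cashflows N = 20
Cashflows (t years, CF_t, discount factor 1/(1+y/m)^(m*t), PV):
  t = 0.5000: CF_t = 17.500000, DF = 0.987167, PV = 17.275420
  t = 1.0000: CF_t = 17.500000, DF = 0.974498, PV = 17.053721
  t = 1.5000: CF_t = 17.500000, DF = 0.961992, PV = 16.834868
  t = 2.0000: CF_t = 17.500000, DF = 0.949647, PV = 16.618823
  t = 2.5000: CF_t = 17.500000, DF = 0.937460, PV = 16.405551
  t = 3.0000: CF_t = 17.500000, DF = 0.925429, PV = 16.195016
  t = 3.5000: CF_t = 17.500000, DF = 0.913553, PV = 15.987182
  t = 4.0000: CF_t = 17.500000, DF = 0.901829, PV = 15.782016
  t = 4.5000: CF_t = 17.500000, DF = 0.890256, PV = 15.579483
  t = 5.0000: CF_t = 17.500000, DF = 0.878831, PV = 15.379549
  t = 5.5000: CF_t = 17.500000, DF = 0.867553, PV = 15.182180
  t = 6.0000: CF_t = 17.500000, DF = 0.856420, PV = 14.987345
  t = 6.5000: CF_t = 17.500000, DF = 0.845429, PV = 14.795010
  t = 7.0000: CF_t = 17.500000, DF = 0.834580, PV = 14.605143
  t = 7.5000: CF_t = 17.500000, DF = 0.823869, PV = 14.417713
  t = 8.0000: CF_t = 17.500000, DF = 0.813296, PV = 14.232688
  t = 8.5000: CF_t = 17.500000, DF = 0.802859, PV = 14.050037
  t = 9.0000: CF_t = 17.500000, DF = 0.792556, PV = 13.869731
  t = 9.5000: CF_t = 17.500000, DF = 0.782385, PV = 13.691738
  t = 10.0000: CF_t = 1017.500000, DF = 0.772345, PV = 785.860591
Price P = sum_t PV_t = 1078.803806
First compute Macaulay numerator sum_t t * PV_t:
  t * PV_t at t = 0.5000: 8.637710
  t * PV_t at t = 1.0000: 17.053721
  t * PV_t at t = 1.5000: 25.252302
  t * PV_t at t = 2.0000: 33.237646
  t * PV_t at t = 2.5000: 41.013878
  t * PV_t at t = 3.0000: 48.585047
  t * PV_t at t = 3.5000: 55.955139
  t * PV_t at t = 4.0000: 63.128065
  t * PV_t at t = 4.5000: 70.107673
  t * PV_t at t = 5.0000: 76.897744
  t * PV_t at t = 5.5000: 83.501993
  t * PV_t at t = 6.0000: 89.924070
  t * PV_t at t = 6.5000: 96.167564
  t * PV_t at t = 7.0000: 102.236001
  t * PV_t at t = 7.5000: 108.132846
  t * PV_t at t = 8.0000: 113.861502
  t * PV_t at t = 8.5000: 119.425317
  t * PV_t at t = 9.0000: 124.827577
  t * PV_t at t = 9.5000: 130.071513
  t * PV_t at t = 10.0000: 7858.605913
Macaulay duration D = 9266.623222 / 1078.803806 = 8.589721
Modified duration = D / (1 + y/m) = 8.589721 / (1 + 0.013000) = 8.479487


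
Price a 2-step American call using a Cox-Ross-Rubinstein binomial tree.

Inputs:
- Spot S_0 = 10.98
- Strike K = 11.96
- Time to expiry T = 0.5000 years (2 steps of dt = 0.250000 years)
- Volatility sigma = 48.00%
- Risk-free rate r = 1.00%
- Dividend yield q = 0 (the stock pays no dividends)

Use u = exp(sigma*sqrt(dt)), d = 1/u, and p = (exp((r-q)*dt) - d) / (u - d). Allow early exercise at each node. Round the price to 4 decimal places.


Answer: Price = V(0,0) = 1.1421

Derivation:
dt = T/N = 0.250000
u = exp(sigma*sqrt(dt)) = 1.271249; d = 1/u = 0.786628
p = (exp((r-q)*dt) - d) / (u - d) = 0.445451
Discount per step: exp(-r*dt) = 0.997503
Stock lattice S(k, i) with i counting down-moves:
  k=0: S(0,0) = 10.9800
  k=1: S(1,0) = 13.9583; S(1,1) = 8.6372
  k=2: S(2,0) = 17.7445; S(2,1) = 10.9800; S(2,2) = 6.7942
Terminal payoffs V(N, i) = max(S_T - K, 0):
  V(2,0) = 5.784497; V(2,1) = 0.000000; V(2,2) = 0.000000
Backward induction: V(k, i) = exp(-r*dt) * [p * V(k+1, i) + (1-p) * V(k+1, i+1)]; then take max(V_cont, immediate exercise) for American.
  V(1,0) = exp(-r*dt) * [p*5.784497 + (1-p)*0.000000] = 2.570279; exercise = 1.998316; V(1,0) = max -> 2.570279
  V(1,1) = exp(-r*dt) * [p*0.000000 + (1-p)*0.000000] = 0.000000; exercise = 0.000000; V(1,1) = max -> 0.000000
  V(0,0) = exp(-r*dt) * [p*2.570279 + (1-p)*0.000000] = 1.142076; exercise = 0.000000; V(0,0) = max -> 1.142076


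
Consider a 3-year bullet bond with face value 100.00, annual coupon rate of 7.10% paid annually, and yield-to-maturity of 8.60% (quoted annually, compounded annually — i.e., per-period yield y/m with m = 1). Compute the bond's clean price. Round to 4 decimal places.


Answer: Price = 96.1758

Derivation:
Coupon per period c = face * coupon_rate / m = 7.100000
Periods per year m = 1; per-period yield y/m = 0.086000
Number of cashflows N = 3
Cashflows (t years, CF_t, discount factor 1/(1+y/m)^(m*t), PV):
  t = 1.0000: CF_t = 7.100000, DF = 0.920810, PV = 6.537753
  t = 2.0000: CF_t = 7.100000, DF = 0.847892, PV = 6.020031
  t = 3.0000: CF_t = 107.100000, DF = 0.780747, PV = 83.618042
Price P = sum_t PV_t = 96.175826


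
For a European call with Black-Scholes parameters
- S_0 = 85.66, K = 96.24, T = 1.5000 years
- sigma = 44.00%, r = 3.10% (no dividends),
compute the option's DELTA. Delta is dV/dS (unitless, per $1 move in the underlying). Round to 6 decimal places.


d1 = 0.1396225864; d2 = -0.3992651570
phi(d1) = 0.3950725870; exp(-qT) = 1.0000000000; exp(-rT) = 0.9545645606
N(d1) = 0.5555209030
Delta = exp(-qT) * N(d1) = 1.0000000000 * 0.5555209030 = 0.555521

Answer: Delta = 0.555521


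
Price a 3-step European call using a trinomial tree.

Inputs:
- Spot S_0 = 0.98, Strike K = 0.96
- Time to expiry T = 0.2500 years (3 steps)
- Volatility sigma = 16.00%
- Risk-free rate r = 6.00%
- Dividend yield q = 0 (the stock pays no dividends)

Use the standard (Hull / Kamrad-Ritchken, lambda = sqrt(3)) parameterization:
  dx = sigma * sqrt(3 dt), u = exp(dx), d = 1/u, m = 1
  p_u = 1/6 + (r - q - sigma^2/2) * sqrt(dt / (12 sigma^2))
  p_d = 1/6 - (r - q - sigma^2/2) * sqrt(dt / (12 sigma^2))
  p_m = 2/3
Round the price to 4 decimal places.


Answer: Price = V(0,0) = 0.0507

Derivation:
dt = T/N = 0.083333; dx = sigma*sqrt(3*dt) = 0.080000
u = exp(dx) = 1.083287; d = 1/u = 0.923116
p_u = 0.191250, p_m = 0.666667, p_d = 0.142083
Discount per step: exp(-r*dt) = 0.995012
Stock lattice S(k, j) with j the centered position index:
  k=0: S(0,+0) = 0.9800
  k=1: S(1,-1) = 0.9047; S(1,+0) = 0.9800; S(1,+1) = 1.0616
  k=2: S(2,-2) = 0.8351; S(2,-1) = 0.9047; S(2,+0) = 0.9800; S(2,+1) = 1.0616; S(2,+2) = 1.1500
  k=3: S(3,-3) = 0.7709; S(3,-2) = 0.8351; S(3,-1) = 0.9047; S(3,+0) = 0.9800; S(3,+1) = 1.0616; S(3,+2) = 1.1500; S(3,+3) = 1.2458
Terminal payoffs V(N, j) = max(S_T - K, 0):
  V(3,-3) = 0.000000; V(3,-2) = 0.000000; V(3,-1) = 0.000000; V(3,+0) = 0.020000; V(3,+1) = 0.101621; V(3,+2) = 0.190041; V(3,+3) = 0.285824
Backward induction: V(k, j) = exp(-r*dt) * [p_u * V(k+1, j+1) + p_m * V(k+1, j) + p_d * V(k+1, j-1)]
  V(2,-2) = exp(-r*dt) * [p_u*0.000000 + p_m*0.000000 + p_d*0.000000] = 0.000000
  V(2,-1) = exp(-r*dt) * [p_u*0.020000 + p_m*0.000000 + p_d*0.000000] = 0.003806
  V(2,+0) = exp(-r*dt) * [p_u*0.101621 + p_m*0.020000 + p_d*0.000000] = 0.032605
  V(2,+1) = exp(-r*dt) * [p_u*0.190041 + p_m*0.101621 + p_d*0.020000] = 0.106401
  V(2,+2) = exp(-r*dt) * [p_u*0.285824 + p_m*0.190041 + p_d*0.101621] = 0.194820
  V(1,-1) = exp(-r*dt) * [p_u*0.032605 + p_m*0.003806 + p_d*0.000000] = 0.008729
  V(1,+0) = exp(-r*dt) * [p_u*0.106401 + p_m*0.032605 + p_d*0.003806] = 0.042414
  V(1,+1) = exp(-r*dt) * [p_u*0.194820 + p_m*0.106401 + p_d*0.032605] = 0.112263
  V(0,+0) = exp(-r*dt) * [p_u*0.112263 + p_m*0.042414 + p_d*0.008729] = 0.050732


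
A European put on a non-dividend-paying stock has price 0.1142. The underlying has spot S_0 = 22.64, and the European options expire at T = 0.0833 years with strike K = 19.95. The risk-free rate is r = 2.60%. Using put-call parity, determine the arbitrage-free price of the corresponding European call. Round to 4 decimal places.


Put-call parity: C - P = S_0 * exp(-qT) - K * exp(-rT).
S_0 * exp(-qT) = 22.6400 * 1.00000000 = 22.64000000
K * exp(-rT) = 19.9500 * 0.99783654 = 19.90683905
C = P + S*exp(-qT) - K*exp(-rT)
C = 0.1142 + 22.64000000 - 19.90683905 = 2.8474

Answer: Call price = 2.8474


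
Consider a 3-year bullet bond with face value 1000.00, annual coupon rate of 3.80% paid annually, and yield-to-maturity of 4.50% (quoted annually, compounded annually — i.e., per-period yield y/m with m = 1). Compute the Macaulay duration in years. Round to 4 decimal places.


Coupon per period c = face * coupon_rate / m = 38.000000
Periods per year m = 1; per-period yield y/m = 0.045000
Number of cashflows N = 3
Cashflows (t years, CF_t, discount factor 1/(1+y/m)^(m*t), PV):
  t = 1.0000: CF_t = 38.000000, DF = 0.956938, PV = 36.363636
  t = 2.0000: CF_t = 38.000000, DF = 0.915730, PV = 34.797738
  t = 3.0000: CF_t = 1038.000000, DF = 0.876297, PV = 909.595875
Price P = sum_t PV_t = 980.757250
Macaulay numerator sum_t t * PV_t:
  t * PV_t at t = 1.0000: 36.363636
  t * PV_t at t = 2.0000: 69.595476
  t * PV_t at t = 3.0000: 2728.787625
Macaulay duration D = (sum_t t * PV_t) / P = 2834.746738 / 980.757250 = 2.890365

Answer: Macaulay duration = 2.8904 years


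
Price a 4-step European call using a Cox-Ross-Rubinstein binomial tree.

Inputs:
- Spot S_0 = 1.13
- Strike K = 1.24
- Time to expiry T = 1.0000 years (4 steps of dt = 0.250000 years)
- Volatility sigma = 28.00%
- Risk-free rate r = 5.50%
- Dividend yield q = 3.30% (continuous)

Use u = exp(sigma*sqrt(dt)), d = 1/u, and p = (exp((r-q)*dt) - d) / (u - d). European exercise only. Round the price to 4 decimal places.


Answer: Price = V(0,0) = 0.0952

Derivation:
dt = T/N = 0.250000
u = exp(sigma*sqrt(dt)) = 1.150274; d = 1/u = 0.869358
p = (exp((r-q)*dt) - d) / (u - d) = 0.484690
Discount per step: exp(-r*dt) = 0.986344
Stock lattice S(k, i) with i counting down-moves:
  k=0: S(0,0) = 1.1300
  k=1: S(1,0) = 1.2998; S(1,1) = 0.9824
  k=2: S(2,0) = 1.4951; S(2,1) = 1.1300; S(2,2) = 0.8540
  k=3: S(3,0) = 1.7198; S(3,1) = 1.2998; S(3,2) = 0.9824; S(3,3) = 0.7425
  k=4: S(4,0) = 1.9783; S(4,1) = 1.4951; S(4,2) = 1.1300; S(4,3) = 0.8540; S(4,4) = 0.6455
Terminal payoffs V(N, i) = max(S_T - K, 0):
  V(4,0) = 0.738260; V(4,1) = 0.255137; V(4,2) = 0.000000; V(4,3) = 0.000000; V(4,4) = 0.000000
Backward induction: V(k, i) = exp(-r*dt) * [p * V(k+1, i) + (1-p) * V(k+1, i+1)].
  V(3,0) = exp(-r*dt) * [p*0.738260 + (1-p)*0.255137] = 0.482620
  V(3,1) = exp(-r*dt) * [p*0.255137 + (1-p)*0.000000] = 0.121973
  V(3,2) = exp(-r*dt) * [p*0.000000 + (1-p)*0.000000] = 0.000000
  V(3,3) = exp(-r*dt) * [p*0.000000 + (1-p)*0.000000] = 0.000000
  V(2,0) = exp(-r*dt) * [p*0.482620 + (1-p)*0.121973] = 0.292722
  V(2,1) = exp(-r*dt) * [p*0.121973 + (1-p)*0.000000] = 0.058312
  V(2,2) = exp(-r*dt) * [p*0.000000 + (1-p)*0.000000] = 0.000000
  V(1,0) = exp(-r*dt) * [p*0.292722 + (1-p)*0.058312] = 0.169580
  V(1,1) = exp(-r*dt) * [p*0.058312 + (1-p)*0.000000] = 0.027877
  V(0,0) = exp(-r*dt) * [p*0.169580 + (1-p)*0.027877] = 0.095241


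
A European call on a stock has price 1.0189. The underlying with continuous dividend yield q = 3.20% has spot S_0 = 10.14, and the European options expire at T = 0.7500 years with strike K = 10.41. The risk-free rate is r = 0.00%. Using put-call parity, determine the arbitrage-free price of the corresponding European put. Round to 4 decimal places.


Answer: Put price = 1.5294

Derivation:
Put-call parity: C - P = S_0 * exp(-qT) - K * exp(-rT).
S_0 * exp(-qT) = 10.1400 * 0.97628571 = 9.89953710
K * exp(-rT) = 10.4100 * 1.00000000 = 10.41000000
P = C - S*exp(-qT) + K*exp(-rT)
P = 1.0189 - 9.89953710 + 10.41000000 = 1.5294


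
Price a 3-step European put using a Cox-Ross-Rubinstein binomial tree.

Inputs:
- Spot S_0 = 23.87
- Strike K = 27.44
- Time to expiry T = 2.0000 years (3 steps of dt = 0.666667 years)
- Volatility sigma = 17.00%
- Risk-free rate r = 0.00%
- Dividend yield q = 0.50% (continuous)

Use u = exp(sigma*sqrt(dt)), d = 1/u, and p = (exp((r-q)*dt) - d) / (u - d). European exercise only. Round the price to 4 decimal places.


Answer: Price = V(0,0) = 4.6239

Derivation:
dt = T/N = 0.666667
u = exp(sigma*sqrt(dt)) = 1.148899; d = 1/u = 0.870398
p = (exp((r-q)*dt) - d) / (u - d) = 0.453406
Discount per step: exp(-r*dt) = 1.000000
Stock lattice S(k, i) with i counting down-moves:
  k=0: S(0,0) = 23.8700
  k=1: S(1,0) = 27.4242; S(1,1) = 20.7764
  k=2: S(2,0) = 31.5077; S(2,1) = 23.8700; S(2,2) = 18.0837
  k=3: S(3,0) = 36.1992; S(3,1) = 27.4242; S(3,2) = 20.7764; S(3,3) = 15.7401
Terminal payoffs V(N, i) = max(K - S_T, 0):
  V(3,0) = 0.000000; V(3,1) = 0.015772; V(3,2) = 6.663594; V(3,3) = 11.699938
Backward induction: V(k, i) = exp(-r*dt) * [p * V(k+1, i) + (1-p) * V(k+1, i+1)].
  V(2,0) = exp(-r*dt) * [p*0.000000 + (1-p)*0.015772] = 0.008621
  V(2,1) = exp(-r*dt) * [p*0.015772 + (1-p)*6.663594] = 3.649434
  V(2,2) = exp(-r*dt) * [p*6.663594 + (1-p)*11.699938] = 9.416431
  V(1,0) = exp(-r*dt) * [p*0.008621 + (1-p)*3.649434] = 1.998669
  V(1,1) = exp(-r*dt) * [p*3.649434 + (1-p)*9.416431] = 6.801643
  V(0,0) = exp(-r*dt) * [p*1.998669 + (1-p)*6.801643] = 4.623948


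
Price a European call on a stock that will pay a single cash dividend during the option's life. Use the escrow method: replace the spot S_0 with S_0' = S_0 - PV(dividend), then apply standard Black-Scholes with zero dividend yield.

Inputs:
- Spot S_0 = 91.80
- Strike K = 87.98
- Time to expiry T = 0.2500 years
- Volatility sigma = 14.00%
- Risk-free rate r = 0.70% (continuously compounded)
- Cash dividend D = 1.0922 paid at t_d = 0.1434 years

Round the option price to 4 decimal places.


Answer: Price = 4.1943

Derivation:
PV(D) = D * exp(-r * t_d) = 1.0922 * 0.99899670 = 1.09110420
S_0' = S_0 - PV(D) = 91.8000 - 1.09110420 = 90.70889580
d1 = (ln(S_0'/K) + (r + sigma^2/2)*T) / (sigma*sqrt(T)) = 0.49637023
d2 = d1 - sigma*sqrt(T) = 0.42637023
exp(-rT) = 0.99825153
N(d1) = 0.69018339; N(d2) = 0.66508095
C = S_0' * N(d1) - K * exp(-rT) * N(d2) = 90.70889580 * 0.69018339 - 87.9800 * 0.99825153 * 0.66508095 = 4.1943


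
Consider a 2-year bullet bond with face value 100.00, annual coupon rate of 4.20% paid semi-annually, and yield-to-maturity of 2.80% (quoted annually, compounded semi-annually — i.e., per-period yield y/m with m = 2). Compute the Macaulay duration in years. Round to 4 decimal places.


Answer: Macaulay duration = 1.9401 years

Derivation:
Coupon per period c = face * coupon_rate / m = 2.100000
Periods per year m = 2; per-period yield y/m = 0.014000
Number of cashflows N = 4
Cashflows (t years, CF_t, discount factor 1/(1+y/m)^(m*t), PV):
  t = 0.5000: CF_t = 2.100000, DF = 0.986193, PV = 2.071006
  t = 1.0000: CF_t = 2.100000, DF = 0.972577, PV = 2.042412
  t = 1.5000: CF_t = 2.100000, DF = 0.959149, PV = 2.014213
  t = 2.0000: CF_t = 102.100000, DF = 0.945906, PV = 96.577047
Price P = sum_t PV_t = 102.704678
Macaulay numerator sum_t t * PV_t:
  t * PV_t at t = 0.5000: 1.035503
  t * PV_t at t = 1.0000: 2.042412
  t * PV_t at t = 1.5000: 3.021320
  t * PV_t at t = 2.0000: 193.154094
Macaulay duration D = (sum_t t * PV_t) / P = 199.253329 / 102.704678 = 1.940061


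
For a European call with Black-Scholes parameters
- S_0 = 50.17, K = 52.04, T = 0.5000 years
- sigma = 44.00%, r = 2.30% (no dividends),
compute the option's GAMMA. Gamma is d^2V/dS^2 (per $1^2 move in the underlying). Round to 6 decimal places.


Answer: Gamma = 0.025486

Derivation:
d1 = 0.0749037726; d2 = -0.2362232111
phi(d1) = 0.3978247009; exp(-qT) = 1.0000000000; exp(-rT) = 0.9885658722
Gamma = exp(-qT) * phi(d1) / (S * sigma * sqrt(T)) = 1.0000000000 * 0.3978247009 / (50.1700 * 0.4400 * 0.7071067812) = 0.025486


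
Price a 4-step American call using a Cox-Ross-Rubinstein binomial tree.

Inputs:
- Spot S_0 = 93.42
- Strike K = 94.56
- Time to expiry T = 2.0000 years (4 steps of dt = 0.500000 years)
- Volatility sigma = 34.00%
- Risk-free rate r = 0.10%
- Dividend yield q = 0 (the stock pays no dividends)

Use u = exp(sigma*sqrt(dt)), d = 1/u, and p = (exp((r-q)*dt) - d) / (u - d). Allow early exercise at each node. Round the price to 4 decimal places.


dt = T/N = 0.500000
u = exp(sigma*sqrt(dt)) = 1.271778; d = 1/u = 0.786300
p = (exp((r-q)*dt) - d) / (u - d) = 0.441214
Discount per step: exp(-r*dt) = 0.999500
Stock lattice S(k, i) with i counting down-moves:
  k=0: S(0,0) = 93.4200
  k=1: S(1,0) = 118.8095; S(1,1) = 73.4562
  k=2: S(2,0) = 151.0994; S(2,1) = 93.4200; S(2,2) = 57.7586
  k=3: S(3,0) = 192.1650; S(3,1) = 118.8095; S(3,2) = 73.4562; S(3,3) = 45.4156
  k=4: S(4,0) = 244.3913; S(4,1) = 151.0994; S(4,2) = 93.4200; S(4,3) = 57.7586; S(4,4) = 35.7103
Terminal payoffs V(N, i) = max(S_T - K, 0):
  V(4,0) = 149.831312; V(4,1) = 56.539425; V(4,2) = 0.000000; V(4,3) = 0.000000; V(4,4) = 0.000000
Backward induction: V(k, i) = exp(-r*dt) * [p * V(k+1, i) + (1-p) * V(k+1, i+1)]; then take max(V_cont, immediate exercise) for American.
  V(3,0) = exp(-r*dt) * [p*149.831312 + (1-p)*56.539425] = 97.652267; exercise = 97.604999; V(3,0) = max -> 97.652267
  V(3,1) = exp(-r*dt) * [p*56.539425 + (1-p)*0.000000] = 24.933512; exercise = 24.249546; V(3,1) = max -> 24.933512
  V(3,2) = exp(-r*dt) * [p*0.000000 + (1-p)*0.000000] = 0.000000; exercise = 0.000000; V(3,2) = max -> 0.000000
  V(3,3) = exp(-r*dt) * [p*0.000000 + (1-p)*0.000000] = 0.000000; exercise = 0.000000; V(3,3) = max -> 0.000000
  V(2,0) = exp(-r*dt) * [p*97.652267 + (1-p)*24.933512] = 56.989538; exercise = 56.539425; V(2,0) = max -> 56.989538
  V(2,1) = exp(-r*dt) * [p*24.933512 + (1-p)*0.000000] = 10.995514; exercise = 0.000000; V(2,1) = max -> 10.995514
  V(2,2) = exp(-r*dt) * [p*0.000000 + (1-p)*0.000000] = 0.000000; exercise = 0.000000; V(2,2) = max -> 0.000000
  V(1,0) = exp(-r*dt) * [p*56.989538 + (1-p)*10.995514] = 31.273078; exercise = 24.249546; V(1,0) = max -> 31.273078
  V(1,1) = exp(-r*dt) * [p*10.995514 + (1-p)*0.000000] = 4.848949; exercise = 0.000000; V(1,1) = max -> 4.848949
  V(0,0) = exp(-r*dt) * [p*31.273078 + (1-p)*4.848949] = 16.499391; exercise = 0.000000; V(0,0) = max -> 16.499391

Answer: Price = V(0,0) = 16.4994


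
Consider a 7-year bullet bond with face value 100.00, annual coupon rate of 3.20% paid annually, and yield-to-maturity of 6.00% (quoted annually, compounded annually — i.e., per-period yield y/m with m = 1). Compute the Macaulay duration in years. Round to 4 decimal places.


Answer: Macaulay duration = 6.3156 years

Derivation:
Coupon per period c = face * coupon_rate / m = 3.200000
Periods per year m = 1; per-period yield y/m = 0.060000
Number of cashflows N = 7
Cashflows (t years, CF_t, discount factor 1/(1+y/m)^(m*t), PV):
  t = 1.0000: CF_t = 3.200000, DF = 0.943396, PV = 3.018868
  t = 2.0000: CF_t = 3.200000, DF = 0.889996, PV = 2.847989
  t = 3.0000: CF_t = 3.200000, DF = 0.839619, PV = 2.686782
  t = 4.0000: CF_t = 3.200000, DF = 0.792094, PV = 2.534700
  t = 5.0000: CF_t = 3.200000, DF = 0.747258, PV = 2.391226
  t = 6.0000: CF_t = 3.200000, DF = 0.704961, PV = 2.255874
  t = 7.0000: CF_t = 103.200000, DF = 0.665057, PV = 68.633894
Price P = sum_t PV_t = 84.369332
Macaulay numerator sum_t t * PV_t:
  t * PV_t at t = 1.0000: 3.018868
  t * PV_t at t = 2.0000: 5.695977
  t * PV_t at t = 3.0000: 8.060345
  t * PV_t at t = 4.0000: 10.138799
  t * PV_t at t = 5.0000: 11.956131
  t * PV_t at t = 6.0000: 13.535242
  t * PV_t at t = 7.0000: 480.437259
Macaulay duration D = (sum_t t * PV_t) / P = 532.842621 / 84.369332 = 6.315596


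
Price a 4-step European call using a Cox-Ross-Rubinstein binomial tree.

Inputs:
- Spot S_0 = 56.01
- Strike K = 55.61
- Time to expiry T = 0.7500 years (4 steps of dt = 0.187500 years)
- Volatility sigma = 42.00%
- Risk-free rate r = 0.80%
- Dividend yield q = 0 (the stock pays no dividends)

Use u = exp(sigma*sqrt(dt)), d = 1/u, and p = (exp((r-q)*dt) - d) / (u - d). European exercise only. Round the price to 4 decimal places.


Answer: Price = V(0,0) = 7.9915

Derivation:
dt = T/N = 0.187500
u = exp(sigma*sqrt(dt)) = 1.199453; d = 1/u = 0.833714
p = (exp((r-q)*dt) - d) / (u - d) = 0.458763
Discount per step: exp(-r*dt) = 0.998501
Stock lattice S(k, i) with i counting down-moves:
  k=0: S(0,0) = 56.0100
  k=1: S(1,0) = 67.1813; S(1,1) = 46.6963
  k=2: S(2,0) = 80.5808; S(2,1) = 56.0100; S(2,2) = 38.9313
  k=3: S(3,0) = 96.6529; S(3,1) = 67.1813; S(3,2) = 46.6963; S(3,3) = 32.4576
  k=4: S(4,0) = 115.9306; S(4,1) = 80.5808; S(4,2) = 56.0100; S(4,3) = 38.9313; S(4,4) = 27.0603
Terminal payoffs V(N, i) = max(S_T - K, 0):
  V(4,0) = 60.320583; V(4,1) = 24.970841; V(4,2) = 0.400000; V(4,3) = 0.000000; V(4,4) = 0.000000
Backward induction: V(k, i) = exp(-r*dt) * [p * V(k+1, i) + (1-p) * V(k+1, i+1)].
  V(3,0) = exp(-r*dt) * [p*60.320583 + (1-p)*24.970841] = 41.126256
  V(3,1) = exp(-r*dt) * [p*24.970841 + (1-p)*0.400000] = 11.654696
  V(3,2) = exp(-r*dt) * [p*0.400000 + (1-p)*0.000000] = 0.183230
  V(3,3) = exp(-r*dt) * [p*0.000000 + (1-p)*0.000000] = 0.000000
  V(2,0) = exp(-r*dt) * [p*41.126256 + (1-p)*11.654696] = 25.137421
  V(2,1) = exp(-r*dt) * [p*11.654696 + (1-p)*0.183230] = 5.437751
  V(2,2) = exp(-r*dt) * [p*0.183230 + (1-p)*0.000000] = 0.083933
  V(1,0) = exp(-r*dt) * [p*25.137421 + (1-p)*5.437751] = 14.453533
  V(1,1) = exp(-r*dt) * [p*5.437751 + (1-p)*0.083933] = 2.536259
  V(0,0) = exp(-r*dt) * [p*14.453533 + (1-p)*2.536259] = 7.991466


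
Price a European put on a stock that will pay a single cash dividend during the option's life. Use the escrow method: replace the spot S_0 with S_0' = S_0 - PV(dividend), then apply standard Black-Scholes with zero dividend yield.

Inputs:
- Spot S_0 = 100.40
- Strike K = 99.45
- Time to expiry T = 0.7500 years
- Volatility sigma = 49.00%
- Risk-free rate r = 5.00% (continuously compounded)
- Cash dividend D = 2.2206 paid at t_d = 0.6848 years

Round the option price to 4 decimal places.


Answer: Price = 15.0992

Derivation:
PV(D) = D * exp(-r * t_d) = 2.2206 * 0.96633956 = 2.14585362
S_0' = S_0 - PV(D) = 100.4000 - 2.14585362 = 98.25414638
d1 = (ln(S_0'/K) + (r + sigma^2/2)*T) / (sigma*sqrt(T)) = 0.27203790
d2 = d1 - sigma*sqrt(T) = -0.15231455
exp(-rT) = 0.96319442
N(-d1) = 0.39279644; N(-d2) = 0.56053058
P = K * exp(-rT) * N(-d2) - S_0' * N(-d1) = 99.4500 * 0.96319442 * 0.56053058 - 98.25414638 * 0.39279644 = 15.0992


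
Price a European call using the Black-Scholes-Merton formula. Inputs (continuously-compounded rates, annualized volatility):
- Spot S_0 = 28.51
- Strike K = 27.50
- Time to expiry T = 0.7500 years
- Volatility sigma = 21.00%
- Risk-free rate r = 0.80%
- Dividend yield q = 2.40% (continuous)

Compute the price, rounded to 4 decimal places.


Answer: Price = 2.3551

Derivation:
d1 = (ln(S/K) + (r - q + 0.5*sigma^2) * T) / (sigma * sqrt(T)) = 0.22327729
d2 = d1 - sigma * sqrt(T) = 0.04141195
exp(-rT) = 0.99401796; exp(-qT) = 0.98216103
C = S_0 * exp(-qT) * N(d1) - K * exp(-rT) * N(d2)
N(d1) = 0.58834015; N(d2) = 0.51651626
C = 28.5100 * 0.98216103 * 0.58834015 - 27.5000 * 0.99401796 * 0.51651626 = 2.3551


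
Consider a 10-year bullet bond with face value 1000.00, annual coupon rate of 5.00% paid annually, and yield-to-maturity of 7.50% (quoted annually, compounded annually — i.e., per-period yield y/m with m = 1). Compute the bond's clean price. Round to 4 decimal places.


Coupon per period c = face * coupon_rate / m = 50.000000
Periods per year m = 1; per-period yield y/m = 0.075000
Number of cashflows N = 10
Cashflows (t years, CF_t, discount factor 1/(1+y/m)^(m*t), PV):
  t = 1.0000: CF_t = 50.000000, DF = 0.930233, PV = 46.511628
  t = 2.0000: CF_t = 50.000000, DF = 0.865333, PV = 43.266631
  t = 3.0000: CF_t = 50.000000, DF = 0.804961, PV = 40.248028
  t = 4.0000: CF_t = 50.000000, DF = 0.748801, PV = 37.440026
  t = 5.0000: CF_t = 50.000000, DF = 0.696559, PV = 34.827932
  t = 6.0000: CF_t = 50.000000, DF = 0.647962, PV = 32.398076
  t = 7.0000: CF_t = 50.000000, DF = 0.602755, PV = 30.137745
  t = 8.0000: CF_t = 50.000000, DF = 0.560702, PV = 28.035112
  t = 9.0000: CF_t = 50.000000, DF = 0.521583, PV = 26.079174
  t = 10.0000: CF_t = 1050.000000, DF = 0.485194, PV = 509.453625
Price P = sum_t PV_t = 828.397976

Answer: Price = 828.3980


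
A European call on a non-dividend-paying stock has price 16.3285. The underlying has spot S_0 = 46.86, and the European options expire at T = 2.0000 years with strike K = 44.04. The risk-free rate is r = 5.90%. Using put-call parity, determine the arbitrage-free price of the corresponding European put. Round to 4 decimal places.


Answer: Put price = 8.6067

Derivation:
Put-call parity: C - P = S_0 * exp(-qT) - K * exp(-rT).
S_0 * exp(-qT) = 46.8600 * 1.00000000 = 46.86000000
K * exp(-rT) = 44.0400 * 0.88869605 = 39.13817416
P = C - S*exp(-qT) + K*exp(-rT)
P = 16.3285 - 46.86000000 + 39.13817416 = 8.6067


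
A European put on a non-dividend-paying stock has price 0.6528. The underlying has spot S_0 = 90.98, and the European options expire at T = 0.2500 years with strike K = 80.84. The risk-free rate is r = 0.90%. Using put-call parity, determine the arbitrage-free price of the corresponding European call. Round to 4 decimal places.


Put-call parity: C - P = S_0 * exp(-qT) - K * exp(-rT).
S_0 * exp(-qT) = 90.9800 * 1.00000000 = 90.98000000
K * exp(-rT) = 80.8400 * 0.99775253 = 80.65831447
C = P + S*exp(-qT) - K*exp(-rT)
C = 0.6528 + 90.98000000 - 80.65831447 = 10.9745

Answer: Call price = 10.9745


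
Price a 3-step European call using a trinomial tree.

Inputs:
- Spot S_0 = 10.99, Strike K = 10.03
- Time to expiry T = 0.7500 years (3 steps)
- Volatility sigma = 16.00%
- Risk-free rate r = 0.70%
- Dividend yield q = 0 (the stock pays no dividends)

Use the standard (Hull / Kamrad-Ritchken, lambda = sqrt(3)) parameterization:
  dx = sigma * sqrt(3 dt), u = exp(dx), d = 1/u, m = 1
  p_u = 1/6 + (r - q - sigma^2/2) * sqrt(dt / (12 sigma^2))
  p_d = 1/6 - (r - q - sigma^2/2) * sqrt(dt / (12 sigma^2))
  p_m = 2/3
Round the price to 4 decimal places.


dt = T/N = 0.250000; dx = sigma*sqrt(3*dt) = 0.138564
u = exp(dx) = 1.148623; d = 1/u = 0.870607
p_u = 0.161434, p_m = 0.666667, p_d = 0.171899
Discount per step: exp(-r*dt) = 0.998252
Stock lattice S(k, j) with j the centered position index:
  k=0: S(0,+0) = 10.9900
  k=1: S(1,-1) = 9.5680; S(1,+0) = 10.9900; S(1,+1) = 12.6234
  k=2: S(2,-2) = 8.3300; S(2,-1) = 9.5680; S(2,+0) = 10.9900; S(2,+1) = 12.6234; S(2,+2) = 14.4995
  k=3: S(3,-3) = 7.2521; S(3,-2) = 8.3300; S(3,-1) = 9.5680; S(3,+0) = 10.9900; S(3,+1) = 12.6234; S(3,+2) = 14.4995; S(3,+3) = 16.6545
Terminal payoffs V(N, j) = max(S_T - K, 0):
  V(3,-3) = 0.000000; V(3,-2) = 0.000000; V(3,-1) = 0.000000; V(3,+0) = 0.960000; V(3,+1) = 2.593370; V(3,+2) = 4.469496; V(3,+3) = 6.624459
Backward induction: V(k, j) = exp(-r*dt) * [p_u * V(k+1, j+1) + p_m * V(k+1, j) + p_d * V(k+1, j-1)]
  V(2,-2) = exp(-r*dt) * [p_u*0.000000 + p_m*0.000000 + p_d*0.000000] = 0.000000
  V(2,-1) = exp(-r*dt) * [p_u*0.960000 + p_m*0.000000 + p_d*0.000000] = 0.154706
  V(2,+0) = exp(-r*dt) * [p_u*2.593370 + p_m*0.960000 + p_d*0.000000] = 1.056808
  V(2,+1) = exp(-r*dt) * [p_u*4.469496 + p_m*2.593370 + p_d*0.960000] = 2.610894
  V(2,+2) = exp(-r*dt) * [p_u*6.624459 + p_m*4.469496 + p_d*2.593370] = 4.487018
  V(1,-1) = exp(-r*dt) * [p_u*1.056808 + p_m*0.154706 + p_d*0.000000] = 0.273264
  V(1,+0) = exp(-r*dt) * [p_u*2.610894 + p_m*1.056808 + p_d*0.154706] = 1.150605
  V(1,+1) = exp(-r*dt) * [p_u*4.487018 + p_m*2.610894 + p_d*1.056808] = 2.641992
  V(0,+0) = exp(-r*dt) * [p_u*2.641992 + p_m*1.150605 + p_d*0.273264] = 1.238383

Answer: Price = V(0,0) = 1.2384


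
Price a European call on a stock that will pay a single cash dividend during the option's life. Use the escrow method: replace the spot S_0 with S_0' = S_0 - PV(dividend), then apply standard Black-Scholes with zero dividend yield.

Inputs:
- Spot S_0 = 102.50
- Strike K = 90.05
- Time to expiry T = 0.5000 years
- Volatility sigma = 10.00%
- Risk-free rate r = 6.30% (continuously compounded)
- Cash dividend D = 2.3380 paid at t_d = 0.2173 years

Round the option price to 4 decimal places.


PV(D) = D * exp(-r * t_d) = 2.3380 * 0.98640338 = 2.30621110
S_0' = S_0 - PV(D) = 102.5000 - 2.30621110 = 100.19378890
d1 = (ln(S_0'/K) + (r + sigma^2/2)*T) / (sigma*sqrt(T)) = 1.99038012
d2 = d1 - sigma*sqrt(T) = 1.91966944
exp(-rT) = 0.96899096
N(d1) = 0.97672546; N(d2) = 0.97255017
C = S_0' * N(d1) - K * exp(-rT) * N(d2) = 100.19378890 * 0.97672546 - 90.0500 * 0.96899096 * 0.97255017 = 12.9994

Answer: Price = 12.9994


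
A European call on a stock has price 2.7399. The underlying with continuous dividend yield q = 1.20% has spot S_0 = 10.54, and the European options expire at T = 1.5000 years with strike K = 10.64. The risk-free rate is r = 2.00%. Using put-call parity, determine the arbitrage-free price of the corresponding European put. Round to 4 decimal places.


Put-call parity: C - P = S_0 * exp(-qT) - K * exp(-rT).
S_0 * exp(-qT) = 10.5400 * 0.98216103 = 10.35197728
K * exp(-rT) = 10.6400 * 0.97044553 = 10.32554048
P = C - S*exp(-qT) + K*exp(-rT)
P = 2.7399 - 10.35197728 + 10.32554048 = 2.7135

Answer: Put price = 2.7135


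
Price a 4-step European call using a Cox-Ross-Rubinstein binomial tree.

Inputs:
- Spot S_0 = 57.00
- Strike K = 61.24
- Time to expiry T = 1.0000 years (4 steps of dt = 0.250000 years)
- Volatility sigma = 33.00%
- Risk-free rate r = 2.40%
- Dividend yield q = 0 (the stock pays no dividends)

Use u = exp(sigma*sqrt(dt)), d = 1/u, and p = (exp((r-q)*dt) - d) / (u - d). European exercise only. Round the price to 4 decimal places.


Answer: Price = V(0,0) = 6.4786

Derivation:
dt = T/N = 0.250000
u = exp(sigma*sqrt(dt)) = 1.179393; d = 1/u = 0.847894
p = (exp((r-q)*dt) - d) / (u - d) = 0.476997
Discount per step: exp(-r*dt) = 0.994018
Stock lattice S(k, i) with i counting down-moves:
  k=0: S(0,0) = 57.0000
  k=1: S(1,0) = 67.2254; S(1,1) = 48.3299
  k=2: S(2,0) = 79.2852; S(2,1) = 57.0000; S(2,2) = 40.9787
  k=3: S(3,0) = 93.5084; S(3,1) = 67.2254; S(3,2) = 48.3299; S(3,3) = 34.7455
  k=4: S(4,0) = 110.2832; S(4,1) = 79.2852; S(4,2) = 57.0000; S(4,3) = 40.9787; S(4,4) = 29.4605
Terminal payoffs V(N, i) = max(S_T - K, 0):
  V(4,0) = 49.043163; V(4,1) = 18.045183; V(4,2) = 0.000000; V(4,3) = 0.000000; V(4,4) = 0.000000
Backward induction: V(k, i) = exp(-r*dt) * [p * V(k+1, i) + (1-p) * V(k+1, i+1)].
  V(3,0) = exp(-r*dt) * [p*49.043163 + (1-p)*18.045183] = 32.634740
  V(3,1) = exp(-r*dt) * [p*18.045183 + (1-p)*0.000000] = 8.556014
  V(3,2) = exp(-r*dt) * [p*0.000000 + (1-p)*0.000000] = 0.000000
  V(3,3) = exp(-r*dt) * [p*0.000000 + (1-p)*0.000000] = 0.000000
  V(2,0) = exp(-r*dt) * [p*32.634740 + (1-p)*8.556014] = 19.921612
  V(2,1) = exp(-r*dt) * [p*8.556014 + (1-p)*0.000000] = 4.056782
  V(2,2) = exp(-r*dt) * [p*0.000000 + (1-p)*0.000000] = 0.000000
  V(1,0) = exp(-r*dt) * [p*19.921612 + (1-p)*4.056782] = 11.554727
  V(1,1) = exp(-r*dt) * [p*4.056782 + (1-p)*0.000000] = 1.923498
  V(0,0) = exp(-r*dt) * [p*11.554727 + (1-p)*1.923498] = 6.478580


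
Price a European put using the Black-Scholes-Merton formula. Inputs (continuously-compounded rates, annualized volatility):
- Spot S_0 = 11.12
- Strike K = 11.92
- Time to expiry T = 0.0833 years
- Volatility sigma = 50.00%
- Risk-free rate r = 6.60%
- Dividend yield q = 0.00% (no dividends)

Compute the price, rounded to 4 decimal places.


d1 = (ln(S/K) + (r - q + 0.5*sigma^2) * T) / (sigma * sqrt(T)) = -0.37116317
d2 = d1 - sigma * sqrt(T) = -0.51547186
exp(-rT) = 0.99451729; exp(-qT) = 1.00000000
P = K * exp(-rT) * N(-d2) - S_0 * exp(-qT) * N(-d1)
N(-d1) = 0.64474200; N(-d2) = 0.69688834
P = 11.9200 * 0.99451729 * 0.69688834 - 11.1200 * 1.00000000 * 0.64474200 = 1.0918

Answer: Price = 1.0918


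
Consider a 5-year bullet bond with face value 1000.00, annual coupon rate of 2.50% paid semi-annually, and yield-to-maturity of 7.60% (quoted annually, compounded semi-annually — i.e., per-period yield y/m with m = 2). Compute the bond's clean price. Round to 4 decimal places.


Coupon per period c = face * coupon_rate / m = 12.500000
Periods per year m = 2; per-period yield y/m = 0.038000
Number of cashflows N = 10
Cashflows (t years, CF_t, discount factor 1/(1+y/m)^(m*t), PV):
  t = 0.5000: CF_t = 12.500000, DF = 0.963391, PV = 12.042389
  t = 1.0000: CF_t = 12.500000, DF = 0.928122, PV = 11.601531
  t = 1.5000: CF_t = 12.500000, DF = 0.894145, PV = 11.176812
  t = 2.0000: CF_t = 12.500000, DF = 0.861411, PV = 10.767642
  t = 2.5000: CF_t = 12.500000, DF = 0.829876, PV = 10.373451
  t = 3.0000: CF_t = 12.500000, DF = 0.799495, PV = 9.993690
  t = 3.5000: CF_t = 12.500000, DF = 0.770227, PV = 9.627833
  t = 4.0000: CF_t = 12.500000, DF = 0.742030, PV = 9.275369
  t = 4.5000: CF_t = 12.500000, DF = 0.714865, PV = 8.935808
  t = 5.0000: CF_t = 1012.500000, DF = 0.688694, PV = 697.302941
Price P = sum_t PV_t = 791.097466

Answer: Price = 791.0975


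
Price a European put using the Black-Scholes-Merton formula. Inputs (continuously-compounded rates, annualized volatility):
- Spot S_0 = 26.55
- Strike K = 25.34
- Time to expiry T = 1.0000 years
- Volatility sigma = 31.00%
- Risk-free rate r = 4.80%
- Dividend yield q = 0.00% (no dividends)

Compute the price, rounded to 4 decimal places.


Answer: Price = 2.0671

Derivation:
d1 = (ln(S/K) + (r - q + 0.5*sigma^2) * T) / (sigma * sqrt(T)) = 0.46030830
d2 = d1 - sigma * sqrt(T) = 0.15030830
exp(-rT) = 0.95313379; exp(-qT) = 1.00000000
P = K * exp(-rT) * N(-d2) - S_0 * exp(-qT) * N(-d1)
N(-d1) = 0.32264747; N(-d2) = 0.44026069
P = 25.3400 * 0.95313379 * 0.44026069 - 26.5500 * 1.00000000 * 0.32264747 = 2.0671


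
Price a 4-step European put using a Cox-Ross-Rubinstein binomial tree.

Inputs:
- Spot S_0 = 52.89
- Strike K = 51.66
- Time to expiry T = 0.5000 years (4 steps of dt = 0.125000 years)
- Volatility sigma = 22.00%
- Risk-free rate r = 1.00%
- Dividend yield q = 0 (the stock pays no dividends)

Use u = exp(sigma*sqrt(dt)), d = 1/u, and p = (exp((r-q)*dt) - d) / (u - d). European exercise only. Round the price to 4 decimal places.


Answer: Price = V(0,0) = 2.5407

Derivation:
dt = T/N = 0.125000
u = exp(sigma*sqrt(dt)) = 1.080887; d = 1/u = 0.925166
p = (exp((r-q)*dt) - d) / (u - d) = 0.488597
Discount per step: exp(-r*dt) = 0.998751
Stock lattice S(k, i) with i counting down-moves:
  k=0: S(0,0) = 52.8900
  k=1: S(1,0) = 57.1681; S(1,1) = 48.9320
  k=2: S(2,0) = 61.7922; S(2,1) = 52.8900; S(2,2) = 45.2703
  k=3: S(3,0) = 66.7904; S(3,1) = 57.1681; S(3,2) = 48.9320; S(3,3) = 41.8825
  k=4: S(4,0) = 72.1929; S(4,1) = 61.7922; S(4,2) = 52.8900; S(4,3) = 45.2703; S(4,4) = 38.7483
Terminal payoffs V(N, i) = max(K - S_T, 0):
  V(4,0) = 0.000000; V(4,1) = 0.000000; V(4,2) = 0.000000; V(4,3) = 6.389718; V(4,4) = 12.911684
Backward induction: V(k, i) = exp(-r*dt) * [p * V(k+1, i) + (1-p) * V(k+1, i+1)].
  V(3,0) = exp(-r*dt) * [p*0.000000 + (1-p)*0.000000] = 0.000000
  V(3,1) = exp(-r*dt) * [p*0.000000 + (1-p)*0.000000] = 0.000000
  V(3,2) = exp(-r*dt) * [p*0.000000 + (1-p)*6.389718] = 3.263641
  V(3,3) = exp(-r*dt) * [p*6.389718 + (1-p)*12.911684] = 9.712925
  V(2,0) = exp(-r*dt) * [p*0.000000 + (1-p)*0.000000] = 0.000000
  V(2,1) = exp(-r*dt) * [p*0.000000 + (1-p)*3.263641] = 1.666952
  V(2,2) = exp(-r*dt) * [p*3.263641 + (1-p)*9.712925] = 6.553630
  V(1,0) = exp(-r*dt) * [p*0.000000 + (1-p)*1.666952] = 0.851420
  V(1,1) = exp(-r*dt) * [p*1.666952 + (1-p)*6.553630] = 4.160812
  V(0,0) = exp(-r*dt) * [p*0.851420 + (1-p)*4.160812] = 2.540676


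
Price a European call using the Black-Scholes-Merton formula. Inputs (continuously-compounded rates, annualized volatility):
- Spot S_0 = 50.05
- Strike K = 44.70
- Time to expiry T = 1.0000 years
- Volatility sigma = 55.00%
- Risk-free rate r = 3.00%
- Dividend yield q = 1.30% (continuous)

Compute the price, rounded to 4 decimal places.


Answer: Price = 13.3368

Derivation:
d1 = (ln(S/K) + (r - q + 0.5*sigma^2) * T) / (sigma * sqrt(T)) = 0.51145273
d2 = d1 - sigma * sqrt(T) = -0.03854727
exp(-rT) = 0.97044553; exp(-qT) = 0.98708414
C = S_0 * exp(-qT) * N(d1) - K * exp(-rT) * N(d2)
N(d1) = 0.69548296; N(d2) = 0.48462567
C = 50.0500 * 0.98708414 * 0.69548296 - 44.7000 * 0.97044553 * 0.48462567 = 13.3368


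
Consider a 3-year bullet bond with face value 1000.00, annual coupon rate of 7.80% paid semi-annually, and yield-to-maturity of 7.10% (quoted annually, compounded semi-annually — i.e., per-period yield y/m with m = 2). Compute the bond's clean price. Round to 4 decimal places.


Coupon per period c = face * coupon_rate / m = 39.000000
Periods per year m = 2; per-period yield y/m = 0.035500
Number of cashflows N = 6
Cashflows (t years, CF_t, discount factor 1/(1+y/m)^(m*t), PV):
  t = 0.5000: CF_t = 39.000000, DF = 0.965717, PV = 37.662965
  t = 1.0000: CF_t = 39.000000, DF = 0.932609, PV = 36.371767
  t = 1.5000: CF_t = 39.000000, DF = 0.900637, PV = 35.124835
  t = 2.0000: CF_t = 39.000000, DF = 0.869760, PV = 33.920652
  t = 2.5000: CF_t = 39.000000, DF = 0.839942, PV = 32.757752
  t = 3.0000: CF_t = 1039.000000, DF = 0.811147, PV = 842.781373
Price P = sum_t PV_t = 1018.619344

Answer: Price = 1018.6193


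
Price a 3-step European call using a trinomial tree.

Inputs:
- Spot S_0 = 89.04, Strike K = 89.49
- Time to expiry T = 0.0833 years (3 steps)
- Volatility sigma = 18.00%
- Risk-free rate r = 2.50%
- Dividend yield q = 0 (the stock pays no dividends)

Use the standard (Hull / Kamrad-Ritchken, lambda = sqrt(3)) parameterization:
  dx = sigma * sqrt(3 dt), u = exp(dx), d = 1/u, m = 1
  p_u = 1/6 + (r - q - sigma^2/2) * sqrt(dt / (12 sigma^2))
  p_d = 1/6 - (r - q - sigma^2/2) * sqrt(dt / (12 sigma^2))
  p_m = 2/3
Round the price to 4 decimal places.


dt = T/N = 0.027767; dx = sigma*sqrt(3*dt) = 0.051951
u = exp(dx) = 1.053324; d = 1/u = 0.949375
p_u = 0.169018, p_m = 0.666667, p_d = 0.164315
Discount per step: exp(-r*dt) = 0.999306
Stock lattice S(k, j) with j the centered position index:
  k=0: S(0,+0) = 89.0400
  k=1: S(1,-1) = 84.5324; S(1,+0) = 89.0400; S(1,+1) = 93.7880
  k=2: S(2,-2) = 80.2529; S(2,-1) = 84.5324; S(2,+0) = 89.0400; S(2,+1) = 93.7880; S(2,+2) = 98.7892
  k=3: S(3,-3) = 76.1902; S(3,-2) = 80.2529; S(3,-1) = 84.5324; S(3,+0) = 89.0400; S(3,+1) = 93.7880; S(3,+2) = 98.7892; S(3,+3) = 104.0570
Terminal payoffs V(N, j) = max(S_T - K, 0):
  V(3,-3) = 0.000000; V(3,-2) = 0.000000; V(3,-1) = 0.000000; V(3,+0) = 0.000000; V(3,+1) = 4.297993; V(3,+2) = 9.299169; V(3,+3) = 14.567028
Backward induction: V(k, j) = exp(-r*dt) * [p_u * V(k+1, j+1) + p_m * V(k+1, j) + p_d * V(k+1, j-1)]
  V(2,-2) = exp(-r*dt) * [p_u*0.000000 + p_m*0.000000 + p_d*0.000000] = 0.000000
  V(2,-1) = exp(-r*dt) * [p_u*0.000000 + p_m*0.000000 + p_d*0.000000] = 0.000000
  V(2,+0) = exp(-r*dt) * [p_u*4.297993 + p_m*0.000000 + p_d*0.000000] = 0.725936
  V(2,+1) = exp(-r*dt) * [p_u*9.299169 + p_m*4.297993 + p_d*0.000000] = 4.433980
  V(2,+2) = exp(-r*dt) * [p_u*14.567028 + p_m*9.299169 + p_d*4.297993] = 9.361265
  V(1,-1) = exp(-r*dt) * [p_u*0.725936 + p_m*0.000000 + p_d*0.000000] = 0.122611
  V(1,+0) = exp(-r*dt) * [p_u*4.433980 + p_m*0.725936 + p_d*0.000000] = 1.232525
  V(1,+1) = exp(-r*dt) * [p_u*9.361265 + p_m*4.433980 + p_d*0.725936] = 4.654262
  V(0,+0) = exp(-r*dt) * [p_u*4.654262 + p_m*1.232525 + p_d*0.122611] = 1.627356

Answer: Price = V(0,0) = 1.6274
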